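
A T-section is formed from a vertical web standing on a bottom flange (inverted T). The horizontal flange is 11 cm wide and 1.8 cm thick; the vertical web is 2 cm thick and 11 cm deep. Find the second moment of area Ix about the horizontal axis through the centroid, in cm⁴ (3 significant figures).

Treat the section as a set of non-overlapping primitives; coordinates are from the bounding-box lower-left.
Flange: 11 × 1.8, A = 19.8 cm², y = 0.9 cm, Ī = 5.346 cm⁴.
Web: 2 × 11, A = 22 cm², y = 7.3 cm, Ī = 221.83 cm⁴.
Centroid: ȳ = ΣA·y / ΣA = 4.2684 cm.
Transfer each piece to the horizontal axis through the centroid using Ī + A·d² with d = y − 4.2684:
  flange: d = -3.3684 cm → contributes +230 cm⁴
  web: d = 3.0316 cm → contributes +424.02 cm⁴
Total I = 654.03 cm⁴.

Ix ≈ 654 cm⁴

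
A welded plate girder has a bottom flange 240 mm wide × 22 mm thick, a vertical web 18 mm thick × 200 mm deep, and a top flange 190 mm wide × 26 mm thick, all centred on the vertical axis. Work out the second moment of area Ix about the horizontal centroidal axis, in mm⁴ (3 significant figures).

Break the section into simple shapes (no overlaps), measuring from the bottom-left corner of the bounding box.
Bottom plate: 240 × 22, A = 5 280 mm², y = 11 mm, Ī = 212 960 mm⁴.
Web plate: 18 × 200, A = 3 600 mm², y = 122 mm, Ī = 12 000 000 mm⁴.
Top plate: 190 × 26, A = 4 940 mm², y = 235 mm, Ī = 278 287 mm⁴.
Centroid: ȳ = ΣA·y / ΣA = 119.98 mm.
Transfer each piece to the horizontal centroidal axis using Ī + A·d² with d = y − 119.98:
  bottom plate: d = -108.98 mm → contributes +62 926 318 mm⁴
  web plate: d = 2.0159 mm → contributes +12 014 630 mm⁴
  top plate: d = 115.02 mm → contributes +65 627 875 mm⁴
Total I = 140 568 823 mm⁴.

Ix ≈ 1.41 × 10⁸ mm⁴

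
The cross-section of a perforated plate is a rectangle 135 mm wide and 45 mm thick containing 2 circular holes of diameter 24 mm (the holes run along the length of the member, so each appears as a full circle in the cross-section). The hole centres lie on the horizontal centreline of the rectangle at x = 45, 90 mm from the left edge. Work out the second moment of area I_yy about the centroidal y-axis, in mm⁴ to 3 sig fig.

I_yy ≈ 8.74 × 10⁶ mm⁴

Treat the section as a set of non-overlapping primitives; coordinates are from the bounding-box lower-left.
Plate: 135 × 45, A = 6 075 mm², x = 67.5 mm, Ī = 9 226 406 mm⁴.
Hole 1 (subtracted): ⌀24, A = 452.39 mm², x = 45 mm, Ī = 16 286 mm⁴.
Hole 2 (subtracted): ⌀24, A = 452.39 mm², x = 90 mm, Ī = 16 286 mm⁴.
By symmetry the centroid is at mid-width, x̄ = 67.5 mm.
Transfer each piece to the centroidal y-axis using Ī + A·d² with d = x − 67.5:
  plate: d = 0 mm → contributes +9 226 406 mm⁴
  hole 1: d = -22.5 mm → contributes −245 308 mm⁴
  hole 2: d = 22.5 mm → contributes −245 308 mm⁴
Total I = 8 735 790 mm⁴.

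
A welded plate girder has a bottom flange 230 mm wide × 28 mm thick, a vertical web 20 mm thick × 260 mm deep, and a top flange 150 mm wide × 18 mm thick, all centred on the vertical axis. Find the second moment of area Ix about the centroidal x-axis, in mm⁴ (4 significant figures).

Treat the section as a set of non-overlapping primitives; coordinates are from the bounding-box lower-left.
Bottom plate: 230 × 28, A = 6 440 mm², y = 14 mm, Ī = 420 747 mm⁴.
Web plate: 20 × 260, A = 5 200 mm², y = 158 mm, Ī = 29 293 333 mm⁴.
Top plate: 150 × 18, A = 2 700 mm², y = 297 mm, Ī = 72 900 mm⁴.
Centroid: ȳ = ΣA·y / ΣA = 119.502 mm.
Transfer each piece to the centroidal x-axis using Ī + A·d² with d = y − 119.502:
  bottom plate: d = -105.502 mm → contributes +72 102 399 mm⁴
  web plate: d = 38.4979 mm → contributes +37 000 196 mm⁴
  top plate: d = 177.498 mm → contributes +85 137 770 mm⁴
Total I = 194 240 365 mm⁴.

Ix ≈ 1.942 × 10⁸ mm⁴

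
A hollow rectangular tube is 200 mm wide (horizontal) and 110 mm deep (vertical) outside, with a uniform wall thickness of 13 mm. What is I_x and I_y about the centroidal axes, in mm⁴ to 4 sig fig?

Treat the section as a set of non-overlapping primitives; coordinates are from the bounding-box lower-left.
Outer rectangle: 200 × 110, A = 22 000 mm², y = 55 mm, Ī = 22 183 333 mm⁴.
Inner void (subtracted): 174 × 84, A = 14 616 mm², y = 55 mm, Ī = 8 594 208 mm⁴.
By symmetry the centroid is at mid-height, ȳ = 55 mm.
All pieces are centred on the centroidal x-axis, so I = ΣĪ (holes subtracted) = 13 589 125 mm⁴.
Repeating about the centroidal y-axis gives I_y = 36 457 165 mm⁴.

I_x ≈ 1.359 × 10⁷ mm⁴, I_y ≈ 3.646 × 10⁷ mm⁴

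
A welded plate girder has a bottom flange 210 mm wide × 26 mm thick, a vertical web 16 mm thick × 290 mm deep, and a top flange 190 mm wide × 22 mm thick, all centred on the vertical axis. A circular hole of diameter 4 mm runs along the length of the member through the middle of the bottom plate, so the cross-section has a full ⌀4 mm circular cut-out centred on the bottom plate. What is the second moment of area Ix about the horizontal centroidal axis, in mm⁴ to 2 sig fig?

Ix ≈ 2.7 × 10⁸ mm⁴

Break the section into simple shapes (no overlaps), measuring from the bottom-left corner of the bounding box.
Bottom plate: 210 × 26, A = 5 460 mm², y = 13 mm, Ī = 307 580 mm⁴.
Web plate: 16 × 290, A = 4 640 mm², y = 171 mm, Ī = 32 518 667 mm⁴.
Top plate: 190 × 22, A = 4 180 mm², y = 327 mm, Ī = 168 593 mm⁴.
Hole (subtracted): ⌀4, A = 12.57 mm², y = 13 mm, Ī = 12.57 mm⁴.
Centroid: ȳ = ΣA·y / ΣA = 156.4 mm.
Transfer each piece to the horizontal centroidal axis using Ī + A·d² with d = y − 156.4:
  bottom plate: d = -143.4 mm → contributes +112 550 598 mm⁴
  web plate: d = 14.62 mm → contributes +33 510 675 mm⁴
  top plate: d = 170.6 mm → contributes +121 855 807 mm⁴
  hole: d = -143.4 mm → contributes −258 344 mm⁴
Total I = 267 658 736 mm⁴.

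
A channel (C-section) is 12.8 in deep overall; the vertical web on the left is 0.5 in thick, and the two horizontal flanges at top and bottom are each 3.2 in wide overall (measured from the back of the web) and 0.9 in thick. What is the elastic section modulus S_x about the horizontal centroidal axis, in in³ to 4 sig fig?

S_x ≈ 40.59 in³

Treat the section as a set of non-overlapping primitives; coordinates are from the bounding-box lower-left.
Web: 0.5 × 12.8, A = 6.4 in², y = 6.4 in, Ī = 87.3813 in⁴.
Top flange (beyond web): 2.7 × 0.9, A = 2.43 in², y = 12.35 in, Ī = 0.164025 in⁴.
Bottom flange (beyond web): 2.7 × 0.9, A = 2.43 in², y = 0.45 in, Ī = 0.164025 in⁴.
By symmetry the centroid is at mid-height, ȳ = 6.4 in.
Transfer each piece to the horizontal centroidal axis using Ī + A·d² with d = y − 6.4:
  web: d = 0 in → contributes +87.3813 in⁴
  top flange (beyond web): d = 5.95 in → contributes +86.1921 in⁴
  bottom flange (beyond web): d = -5.95 in → contributes +86.1921 in⁴
Total I = 259.766 in⁴.
Extreme fibre distance c = 6.4 in; S = I/c = 40.5884 in³.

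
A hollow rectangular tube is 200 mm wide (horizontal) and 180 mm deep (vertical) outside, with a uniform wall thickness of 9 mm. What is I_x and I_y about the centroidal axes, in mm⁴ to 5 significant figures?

Treat the section as a set of non-overlapping primitives; coordinates are from the bounding-box lower-left.
Outer rectangle: 200 × 180, A = 36 000 mm², y = 90 mm, Ī = 97 200 000 mm⁴.
Inner void (subtracted): 182 × 162, A = 29 484 mm², y = 90 mm, Ī = 64 481 508 mm⁴.
By symmetry the centroid is at mid-height, ȳ = 90 mm.
All pieces are centred on the centroidal x-axis, so I = ΣĪ (holes subtracted) = 32 718 492 mm⁴.
Repeating about the centroidal y-axis gives I_y = 38 614 332 mm⁴.

I_x ≈ 3.2718 × 10⁷ mm⁴, I_y ≈ 3.8614 × 10⁷ mm⁴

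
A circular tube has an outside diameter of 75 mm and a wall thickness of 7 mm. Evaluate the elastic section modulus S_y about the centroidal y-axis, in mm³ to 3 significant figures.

S_y ≈ 2.33 × 10⁴ mm³

Treat the section as a set of non-overlapping primitives; coordinates are from the bounding-box lower-left.
Outer circle: ⌀75, A = 4417.9 mm², x = 37.5 mm, Ī = 1 553 156 mm⁴.
Bore (subtracted): ⌀61, A = 2922.5 mm², x = 37.5 mm, Ī = 679 656 mm⁴.
By symmetry the centroid is at mid-width, x̄ = 37.5 mm.
All pieces are centred on the centroidal y-axis, so I = ΣĪ (holes subtracted) = 873 499 mm⁴.
Extreme fibre distance c = 37.5 mm; S = I/c = 23 293 mm³.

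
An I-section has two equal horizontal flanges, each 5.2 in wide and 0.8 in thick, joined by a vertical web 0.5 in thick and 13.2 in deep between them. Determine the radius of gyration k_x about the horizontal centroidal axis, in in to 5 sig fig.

Treat the section as a set of non-overlapping primitives; coordinates are from the bounding-box lower-left.
Bottom flange: 5.2 × 0.8, A = 4.16 in², y = 0.4 in, Ī = 0.2218667 in⁴.
Web: 0.5 × 13.2, A = 6.6 in², y = 7.4 in, Ī = 95.832 in⁴.
Top flange: 5.2 × 0.8, A = 4.16 in², y = 14.4 in, Ī = 0.2218667 in⁴.
By symmetry the centroid is at mid-height, ȳ = 7.4 in.
Transfer each piece to the horizontal centroidal axis using Ī + A·d² with d = y − 7.4:
  bottom flange: d = -7 in → contributes +204.0619 in⁴
  web: d = 0 in → contributes +95.832 in⁴
  top flange: d = 7 in → contributes +204.0619 in⁴
Total I = 503.9557 in⁴.
Radius of gyration: k = √(I/A) = √(503.9557 / 14.92) = 5.811815 in.

k_x ≈ 5.8118 in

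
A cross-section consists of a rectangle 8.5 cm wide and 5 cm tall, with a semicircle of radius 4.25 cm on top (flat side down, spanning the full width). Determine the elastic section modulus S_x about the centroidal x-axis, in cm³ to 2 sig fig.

S_x ≈ 87 cm³

Split into non-overlapping primitives; take the origin at the lower-left of the bounding box.
Rectangular body: 8.5 × 5, A = 42.5 cm², y = 2.5 cm, Ī = 88.54 cm⁴.
Semicircular cap: semicircle r = 4.25, A = 28.37 cm², y = 6.804 cm, Ī = 35.81 cm⁴.
Centroid: ȳ = ΣA·y / ΣA = 4.223 cm.
Transfer each piece to the centroidal x-axis using Ī + A·d² with d = y − 4.223:
  rectangular body: d = -1.723 cm → contributes +214.7 cm⁴
  semicircular cap: d = 2.581 cm → contributes +224.8 cm⁴
Total I = 439.5 cm⁴.
Extreme fibre distance c = 5.027 cm; S = I/c = 87.42 cm³.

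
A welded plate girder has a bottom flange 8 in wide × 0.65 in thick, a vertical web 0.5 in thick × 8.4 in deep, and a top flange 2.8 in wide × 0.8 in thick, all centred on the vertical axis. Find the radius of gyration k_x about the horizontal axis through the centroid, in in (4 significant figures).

Break the section into simple shapes (no overlaps), measuring from the bottom-left corner of the bounding box.
Bottom plate: 8 × 0.65, A = 5.2 in², y = 0.325 in, Ī = 0.183083 in⁴.
Web plate: 0.5 × 8.4, A = 4.2 in², y = 4.85 in, Ī = 24.696 in⁴.
Top plate: 2.8 × 0.8, A = 2.24 in², y = 9.45 in, Ī = 0.119467 in⁴.
Centroid: ȳ = ΣA·y / ΣA = 3.71375 in.
Transfer each piece to the horizontal axis through the centroid using Ī + A·d² with d = y − 3.71375:
  bottom plate: d = -3.38875 in → contributes +59.8978 in⁴
  web plate: d = 1.13625 in → contributes +30.1185 in⁴
  top plate: d = 5.73625 in → contributes +73.8258 in⁴
Total I = 163.842 in⁴.
Radius of gyration: k = √(I/A) = √(163.842 / 11.64) = 3.75177 in.

k_x ≈ 3.752 in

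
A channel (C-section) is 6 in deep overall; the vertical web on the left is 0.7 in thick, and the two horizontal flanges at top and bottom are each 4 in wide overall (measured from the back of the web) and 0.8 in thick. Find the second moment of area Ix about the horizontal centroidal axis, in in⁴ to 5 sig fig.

Split into non-overlapping primitives; take the origin at the lower-left of the bounding box.
Web: 0.7 × 6, A = 4.2 in², y = 3 in, Ī = 12.6 in⁴.
Top flange (beyond web): 3.3 × 0.8, A = 2.64 in², y = 5.6 in, Ī = 0.1408 in⁴.
Bottom flange (beyond web): 3.3 × 0.8, A = 2.64 in², y = 0.4 in, Ī = 0.1408 in⁴.
By symmetry the centroid is at mid-height, ȳ = 3 in.
Transfer each piece to the horizontal centroidal axis using Ī + A·d² with d = y − 3:
  web: d = 0 in → contributes +12.6 in⁴
  top flange (beyond web): d = 2.6 in → contributes +17.9872 in⁴
  bottom flange (beyond web): d = -2.6 in → contributes +17.9872 in⁴
Total I = 48.5744 in⁴.

Ix ≈ 48.574 in⁴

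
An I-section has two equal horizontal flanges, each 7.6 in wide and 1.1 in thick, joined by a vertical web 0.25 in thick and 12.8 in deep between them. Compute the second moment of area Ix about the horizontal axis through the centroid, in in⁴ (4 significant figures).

Treat the section as a set of non-overlapping primitives; coordinates are from the bounding-box lower-left.
Bottom flange: 7.6 × 1.1, A = 8.36 in², y = 0.55 in, Ī = 0.842967 in⁴.
Web: 0.25 × 12.8, A = 3.2 in², y = 7.5 in, Ī = 43.6907 in⁴.
Top flange: 7.6 × 1.1, A = 8.36 in², y = 14.45 in, Ī = 0.842967 in⁴.
By symmetry the centroid is at mid-height, ȳ = 7.5 in.
Transfer each piece to the horizontal axis through the centroid using Ī + A·d² with d = y − 7.5:
  bottom flange: d = -6.95 in → contributes +404.652 in⁴
  web: d = 0 in → contributes +43.6907 in⁴
  top flange: d = 6.95 in → contributes +404.652 in⁴
Total I = 852.994 in⁴.

Ix ≈ 853.0 in⁴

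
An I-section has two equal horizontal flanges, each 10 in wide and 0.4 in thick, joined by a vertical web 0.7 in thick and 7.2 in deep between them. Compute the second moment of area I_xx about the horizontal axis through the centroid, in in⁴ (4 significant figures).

Decompose the section into non-overlapping parts with the origin at the bottom-left of its bounding rectangle.
Bottom flange: 10 × 0.4, A = 4 in², y = 0.2 in, Ī = 0.0533333 in⁴.
Web: 0.7 × 7.2, A = 5.04 in², y = 4 in, Ī = 21.7728 in⁴.
Top flange: 10 × 0.4, A = 4 in², y = 7.8 in, Ī = 0.0533333 in⁴.
By symmetry the centroid is at mid-height, ȳ = 4 in.
Transfer each piece to the horizontal axis through the centroid using Ī + A·d² with d = y − 4:
  bottom flange: d = -3.8 in → contributes +57.8133 in⁴
  web: d = 0 in → contributes +21.7728 in⁴
  top flange: d = 3.8 in → contributes +57.8133 in⁴
Total I = 137.399 in⁴.

I_xx ≈ 137.4 in⁴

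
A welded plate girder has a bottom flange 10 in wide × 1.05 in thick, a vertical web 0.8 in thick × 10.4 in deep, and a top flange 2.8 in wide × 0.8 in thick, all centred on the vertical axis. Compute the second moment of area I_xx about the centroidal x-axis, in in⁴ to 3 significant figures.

I_xx ≈ 383 in⁴

Decompose the section into non-overlapping parts with the origin at the bottom-left of its bounding rectangle.
Bottom plate: 10 × 1.05, A = 10.5 in², y = 0.525 in, Ī = 0.96469 in⁴.
Web plate: 0.8 × 10.4, A = 8.32 in², y = 6.25 in, Ī = 74.991 in⁴.
Top plate: 2.8 × 0.8, A = 2.24 in², y = 11.85 in, Ī = 0.11947 in⁴.
Centroid: ȳ = ΣA·y / ΣA = 3.9913 in.
Transfer each piece to the centroidal x-axis using Ī + A·d² with d = y − 3.9913:
  bottom plate: d = -3.4663 in → contributes +127.12 in⁴
  web plate: d = 2.2587 in → contributes +117.44 in⁴
  top plate: d = 7.8587 in → contributes +138.46 in⁴
Total I = 383.02 in⁴.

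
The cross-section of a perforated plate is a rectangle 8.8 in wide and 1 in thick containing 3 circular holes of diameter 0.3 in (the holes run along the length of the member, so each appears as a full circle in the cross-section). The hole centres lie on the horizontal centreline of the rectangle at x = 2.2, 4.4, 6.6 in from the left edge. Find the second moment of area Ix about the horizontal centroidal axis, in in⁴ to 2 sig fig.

Break the section into simple shapes (no overlaps), measuring from the bottom-left corner of the bounding box.
Plate: 8.8 × 1, A = 8.8 in², y = 0.5 in, Ī = 0.7333 in⁴.
Hole 1 (subtracted): ⌀0.3, A = 0.07069 in², y = 0.5 in, Ī = 0.0003976 in⁴.
Hole 2 (subtracted): ⌀0.3, A = 0.07069 in², y = 0.5 in, Ī = 0.0003976 in⁴.
Hole 3 (subtracted): ⌀0.3, A = 0.07069 in², y = 0.5 in, Ī = 0.0003976 in⁴.
By symmetry the centroid is at mid-height, ȳ = 0.5 in.
All pieces are centred on the horizontal centroidal axis, so I = ΣĪ (holes subtracted) = 0.7321 in⁴.

Ix ≈ 0.73 in⁴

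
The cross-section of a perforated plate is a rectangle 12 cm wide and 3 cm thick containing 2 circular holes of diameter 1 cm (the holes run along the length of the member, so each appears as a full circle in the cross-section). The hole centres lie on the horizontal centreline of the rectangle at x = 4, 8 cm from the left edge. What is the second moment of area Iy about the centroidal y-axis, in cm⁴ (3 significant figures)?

Decompose the section into non-overlapping parts with the origin at the bottom-left of its bounding rectangle.
Plate: 12 × 3, A = 36 cm², x = 6 cm, Ī = 432 cm⁴.
Hole 1 (subtracted): ⌀1, A = 0.7854 cm², x = 4 cm, Ī = 0.049087 cm⁴.
Hole 2 (subtracted): ⌀1, A = 0.7854 cm², x = 8 cm, Ī = 0.049087 cm⁴.
By symmetry the centroid is at mid-width, x̄ = 6 cm.
Transfer each piece to the centroidal y-axis using Ī + A·d² with d = x − 6:
  plate: d = 0 cm → contributes +432 cm⁴
  hole 1: d = -2 cm → contributes −3.1907 cm⁴
  hole 2: d = 2 cm → contributes −3.1907 cm⁴
Total I = 425.62 cm⁴.

Iy ≈ 426 cm⁴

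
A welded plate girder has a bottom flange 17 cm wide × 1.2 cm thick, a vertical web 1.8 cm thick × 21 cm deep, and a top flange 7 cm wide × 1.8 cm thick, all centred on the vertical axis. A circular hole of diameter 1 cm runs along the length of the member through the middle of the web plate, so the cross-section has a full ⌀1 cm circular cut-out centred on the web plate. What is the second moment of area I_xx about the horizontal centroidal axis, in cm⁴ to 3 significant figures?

I_xx ≈ 5450 cm⁴

Treat the section as a set of non-overlapping primitives; coordinates are from the bounding-box lower-left.
Bottom plate: 17 × 1.2, A = 20.4 cm², y = 0.6 cm, Ī = 2.448 cm⁴.
Web plate: 1.8 × 21, A = 37.8 cm², y = 11.7 cm, Ī = 1389.2 cm⁴.
Top plate: 7 × 1.8, A = 12.6 cm², y = 23.1 cm, Ī = 3.402 cm⁴.
Hole (subtracted): ⌀1, A = 0.7854 cm², y = 11.7 cm, Ī = 0.049087 cm⁴.
Centroid: ȳ = ΣA·y / ΣA = 10.517 cm.
Transfer each piece to the horizontal centroidal axis using Ī + A·d² with d = y − 10.517:
  bottom plate: d = -9.9174 cm → contributes +2008.9 cm⁴
  web plate: d = 1.1826 cm → contributes +1 442 cm⁴
  top plate: d = 12.583 cm → contributes +1998.3 cm⁴
  hole: d = 1.1826 cm → contributes −1.1475 cm⁴
Total I = 5 448 cm⁴.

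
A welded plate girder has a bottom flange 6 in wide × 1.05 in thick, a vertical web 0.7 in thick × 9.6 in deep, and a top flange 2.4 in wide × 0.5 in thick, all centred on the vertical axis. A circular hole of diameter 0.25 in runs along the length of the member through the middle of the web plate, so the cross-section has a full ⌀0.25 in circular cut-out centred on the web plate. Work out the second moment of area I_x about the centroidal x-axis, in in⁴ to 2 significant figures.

I_x ≈ 210 in⁴

Decompose the section into non-overlapping parts with the origin at the bottom-left of its bounding rectangle.
Bottom plate: 6 × 1.05, A = 6.3 in², y = 0.525 in, Ī = 0.5788 in⁴.
Web plate: 0.7 × 9.6, A = 6.72 in², y = 5.85 in, Ī = 51.61 in⁴.
Top plate: 2.4 × 0.5, A = 1.2 in², y = 10.9 in, Ī = 0.025 in⁴.
Hole (subtracted): ⌀0.25, A = 0.04909 in², y = 5.85 in, Ī = 0.0001917 in⁴.
Centroid: ȳ = ΣA·y / ΣA = 3.91 in.
Transfer each piece to the centroidal x-axis using Ī + A·d² with d = y − 3.91:
  bottom plate: d = -3.385 in → contributes +72.78 in⁴
  web plate: d = 1.94 in → contributes +76.89 in⁴
  top plate: d = 6.99 in → contributes +58.65 in⁴
  hole: d = 1.94 in → contributes −0.1849 in⁴
Total I = 208.1 in⁴.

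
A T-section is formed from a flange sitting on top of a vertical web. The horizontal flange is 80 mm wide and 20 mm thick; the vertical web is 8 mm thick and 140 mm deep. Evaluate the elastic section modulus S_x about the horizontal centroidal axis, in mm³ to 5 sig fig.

Break the section into simple shapes (no overlaps), measuring from the bottom-left corner of the bounding box.
Flange: 80 × 20, A = 1 600 mm², y = 150 mm, Ī = 53333.33 mm⁴.
Web: 8 × 140, A = 1 120 mm², y = 70 mm, Ī = 1 829 333 mm⁴.
Centroid: ȳ = ΣA·y / ΣA = 117.0588 mm.
Transfer each piece to the horizontal centroidal axis using Ī + A·d² with d = y − 117.0588:
  flange: d = 32.94118 mm → contributes +1 789 527 mm⁴
  web: d = -47.05882 mm → contributes +4 309 610 mm⁴
Total I = 6 099 137 mm⁴.
Extreme fibre distance c = 117.0588 mm; S = I/c = 52103.18 mm³.

S_x ≈ 5.2103 × 10⁴ mm³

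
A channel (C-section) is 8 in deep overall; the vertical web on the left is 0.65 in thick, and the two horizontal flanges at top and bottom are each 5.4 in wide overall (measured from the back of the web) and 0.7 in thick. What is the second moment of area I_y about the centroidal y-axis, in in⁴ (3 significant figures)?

I_y ≈ 34.0 in⁴

Treat the section as a set of non-overlapping primitives; coordinates are from the bounding-box lower-left.
Web: 0.65 × 8, A = 5.2 in², x = 0.325 in, Ī = 0.18308 in⁴.
Top flange (beyond web): 4.75 × 0.7, A = 3.325 in², x = 3.025 in, Ī = 6.2517 in⁴.
Bottom flange (beyond web): 4.75 × 0.7, A = 3.325 in², x = 3.025 in, Ī = 6.2517 in⁴.
Centroid: x̄ = ΣA·x / ΣA = 1.8402 in.
Transfer each piece to the centroidal y-axis using Ī + A·d² with d = x − 1.8402:
  web: d = -1.5152 in → contributes +12.121 in⁴
  top flange (beyond web): d = 1.1848 in → contributes +10.919 in⁴
  bottom flange (beyond web): d = 1.1848 in → contributes +10.919 in⁴
Total I = 33.96 in⁴.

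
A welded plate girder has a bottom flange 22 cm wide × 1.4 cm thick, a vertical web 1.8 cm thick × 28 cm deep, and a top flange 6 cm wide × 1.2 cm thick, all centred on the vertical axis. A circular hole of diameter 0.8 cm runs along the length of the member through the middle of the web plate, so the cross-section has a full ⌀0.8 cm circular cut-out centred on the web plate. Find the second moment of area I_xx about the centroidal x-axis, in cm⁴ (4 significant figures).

Treat the section as a set of non-overlapping primitives; coordinates are from the bounding-box lower-left.
Bottom plate: 22 × 1.4, A = 30.8 cm², y = 0.7 cm, Ī = 5.03067 cm⁴.
Web plate: 1.8 × 28, A = 50.4 cm², y = 15.4 cm, Ī = 3292.8 cm⁴.
Top plate: 6 × 1.2, A = 7.2 cm², y = 30 cm, Ī = 0.864 cm⁴.
Hole (subtracted): ⌀0.8, A = 0.502655 cm², y = 15.4 cm, Ī = 0.0201062 cm⁴.
Centroid: ȳ = ΣA·y / ΣA = 11.4449 cm.
Transfer each piece to the centroidal x-axis using Ī + A·d² with d = y − 11.4449:
  bottom plate: d = -10.7449 cm → contributes +3 561 cm⁴
  web plate: d = 3.95507 cm → contributes +4081.19 cm⁴
  top plate: d = 18.5551 cm → contributes +2479.76 cm⁴
  hole: d = 3.95507 cm → contributes −7.88292 cm⁴
Total I = 10114.1 cm⁴.

I_xx ≈ 1.011 × 10⁴ cm⁴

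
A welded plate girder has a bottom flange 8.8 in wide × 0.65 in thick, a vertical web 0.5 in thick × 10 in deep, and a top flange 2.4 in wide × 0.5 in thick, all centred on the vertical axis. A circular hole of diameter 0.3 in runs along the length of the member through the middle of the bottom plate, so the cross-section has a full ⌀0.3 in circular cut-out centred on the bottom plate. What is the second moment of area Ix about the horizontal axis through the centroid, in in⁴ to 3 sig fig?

Decompose the section into non-overlapping parts with the origin at the bottom-left of its bounding rectangle.
Bottom plate: 8.8 × 0.65, A = 5.72 in², y = 0.325 in, Ī = 0.20139 in⁴.
Web plate: 0.5 × 10, A = 5 in², y = 5.65 in, Ī = 41.667 in⁴.
Top plate: 2.4 × 0.5, A = 1.2 in², y = 10.9 in, Ī = 0.025 in⁴.
Hole (subtracted): ⌀0.3, A = 0.070686 in², y = 0.325 in, Ī = 0.00039761 in⁴.
Centroid: ȳ = ΣA·y / ΣA = 3.6429 in.
Transfer each piece to the horizontal axis through the centroid using Ī + A·d² with d = y − 3.6429:
  bottom plate: d = -3.3179 in → contributes +63.17 in⁴
  web plate: d = 2.0071 in → contributes +61.809 in⁴
  top plate: d = 7.2571 in → contributes +63.223 in⁴
  hole: d = -3.3179 in → contributes −0.77855 in⁴
Total I = 187.42 in⁴.

Ix ≈ 187 in⁴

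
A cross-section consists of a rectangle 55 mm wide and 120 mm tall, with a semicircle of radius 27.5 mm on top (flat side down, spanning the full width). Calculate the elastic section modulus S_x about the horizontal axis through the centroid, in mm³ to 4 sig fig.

Break the section into simple shapes (no overlaps), measuring from the bottom-left corner of the bounding box.
Rectangular body: 55 × 120, A = 6 600 mm², y = 60 mm, Ī = 7 920 000 mm⁴.
Semicircular cap: semicircle r = 27.5, A = 1187.91 mm², y = 131.671 mm, Ī = 62771.5 mm⁴.
Centroid: ȳ = ΣA·y / ΣA = 70.9323 mm.
Transfer each piece to the horizontal axis through the centroid using Ī + A·d² with d = y − 70.9323:
  rectangular body: d = -10.9323 mm → contributes +8 708 794 mm⁴
  semicircular cap: d = 60.7391 mm → contributes +4 445 273 mm⁴
Total I = 13 154 067 mm⁴.
Extreme fibre distance c = 76.5677 mm; S = I/c = 171 796 mm³.

S_x ≈ 1.718 × 10⁵ mm³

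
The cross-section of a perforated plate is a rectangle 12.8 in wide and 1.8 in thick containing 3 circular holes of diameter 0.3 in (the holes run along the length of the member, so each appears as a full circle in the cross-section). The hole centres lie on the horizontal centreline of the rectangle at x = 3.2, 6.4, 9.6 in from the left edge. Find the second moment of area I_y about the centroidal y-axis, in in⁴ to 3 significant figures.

I_y ≈ 313 in⁴

Break the section into simple shapes (no overlaps), measuring from the bottom-left corner of the bounding box.
Plate: 12.8 × 1.8, A = 23.04 in², x = 6.4 in, Ī = 314.57 in⁴.
Hole 1 (subtracted): ⌀0.3, A = 0.070686 in², x = 3.2 in, Ī = 0.00039761 in⁴.
Hole 2 (subtracted): ⌀0.3, A = 0.070686 in², x = 6.4 in, Ī = 0.00039761 in⁴.
Hole 3 (subtracted): ⌀0.3, A = 0.070686 in², x = 9.6 in, Ī = 0.00039761 in⁴.
By symmetry the centroid is at mid-width, x̄ = 6.4 in.
Transfer each piece to the centroidal y-axis using Ī + A·d² with d = x − 6.4:
  plate: d = 0 in → contributes +314.57 in⁴
  hole 1: d = -3.2 in → contributes −0.72422 in⁴
  hole 2: d = 0 in → contributes −0.00039761 in⁴
  hole 3: d = 3.2 in → contributes −0.72422 in⁴
Total I = 313.12 in⁴.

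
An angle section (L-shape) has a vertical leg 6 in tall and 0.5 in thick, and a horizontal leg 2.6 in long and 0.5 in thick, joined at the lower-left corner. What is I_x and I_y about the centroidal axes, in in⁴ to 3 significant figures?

Break the section into simple shapes (no overlaps), measuring from the bottom-left corner of the bounding box.
Vertical leg: 0.5 × 6, A = 3 in², y = 3 in, Ī = 9 in⁴.
Horizontal leg (remainder): 2.1 × 0.5, A = 1.05 in², y = 0.25 in, Ī = 0.021875 in⁴.
Centroid: ȳ = ΣA·y / ΣA = 2.287 in.
Transfer each piece to the centroidal x-axis using Ī + A·d² with d = y − 2.287:
  vertical leg: d = 0.71296 in → contributes +10.525 in⁴
  horizontal leg (remainder): d = -2.037 in → contributes +4.3789 in⁴
Total I = 14.904 in⁴.
For the y-axis: x̄ = 0.58704 in.
Repeating about the centroidal y-axis gives I_y = 1.7628 in⁴.

I_x ≈ 14.9 in⁴, I_y ≈ 1.76 in⁴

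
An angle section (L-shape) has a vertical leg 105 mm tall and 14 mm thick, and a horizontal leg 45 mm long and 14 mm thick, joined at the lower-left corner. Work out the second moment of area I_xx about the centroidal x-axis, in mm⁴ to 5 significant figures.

Split into non-overlapping primitives; take the origin at the lower-left of the bounding box.
Vertical leg: 14 × 105, A = 1 470 mm², y = 52.5 mm, Ī = 1 350 563 mm⁴.
Horizontal leg (remainder): 31 × 14, A = 434 mm², y = 7 mm, Ī = 7088.667 mm⁴.
Centroid: ȳ = ΣA·y / ΣA = 42.12868 mm.
Transfer each piece to the centroidal x-axis using Ī + A·d² with d = y − 42.12868:
  vertical leg: d = 10.37132 mm → contributes +1 508 682 mm⁴
  horizontal leg (remainder): d = -35.12868 mm → contributes +542 655 mm⁴
Total I = 2 051 337 mm⁴.

I_xx ≈ 2.0513 × 10⁶ mm⁴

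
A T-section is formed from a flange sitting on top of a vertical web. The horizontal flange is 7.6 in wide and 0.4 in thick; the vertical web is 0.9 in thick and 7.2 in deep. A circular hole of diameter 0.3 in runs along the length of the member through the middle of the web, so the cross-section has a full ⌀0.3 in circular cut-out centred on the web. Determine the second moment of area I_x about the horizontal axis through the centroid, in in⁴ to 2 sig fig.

I_x ≈ 58 in⁴

Treat the section as a set of non-overlapping primitives; coordinates are from the bounding-box lower-left.
Flange: 7.6 × 0.4, A = 3.04 in², y = 7.4 in, Ī = 0.04053 in⁴.
Web: 0.9 × 7.2, A = 6.48 in², y = 3.6 in, Ī = 27.99 in⁴.
Hole (subtracted): ⌀0.3, A = 0.07069 in², y = 3.6 in, Ī = 0.0003976 in⁴.
Centroid: ȳ = ΣA·y / ΣA = 4.823 in.
Transfer each piece to the horizontal axis through the centroid using Ī + A·d² with d = y − 4.823:
  flange: d = 2.577 in → contributes +20.24 in⁴
  web: d = -1.223 in → contributes +37.68 in⁴
  hole: d = -1.223 in → contributes −0.106 in⁴
Total I = 57.81 in⁴.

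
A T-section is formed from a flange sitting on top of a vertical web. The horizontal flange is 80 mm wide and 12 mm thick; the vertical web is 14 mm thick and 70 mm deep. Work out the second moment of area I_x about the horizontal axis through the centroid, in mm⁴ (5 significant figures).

I_x ≈ 1.2269 × 10⁶ mm⁴

Break the section into simple shapes (no overlaps), measuring from the bottom-left corner of the bounding box.
Flange: 80 × 12, A = 960 mm², y = 76 mm, Ī = 11 520 mm⁴.
Web: 14 × 70, A = 980 mm², y = 35 mm, Ī = 400166.7 mm⁴.
Centroid: ȳ = ΣA·y / ΣA = 55.28866 mm.
Transfer each piece to the horizontal axis through the centroid using Ī + A·d² with d = y − 55.28866:
  flange: d = 20.71134 mm → contributes +423321.2 mm⁴
  web: d = -20.28866 mm → contributes +803563.8 mm⁴
Total I = 1 226 885 mm⁴.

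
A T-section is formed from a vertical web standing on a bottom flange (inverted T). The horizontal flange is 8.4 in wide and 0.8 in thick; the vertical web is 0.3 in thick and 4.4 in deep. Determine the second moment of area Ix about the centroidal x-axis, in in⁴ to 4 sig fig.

Ix ≈ 9.946 in⁴

Break the section into simple shapes (no overlaps), measuring from the bottom-left corner of the bounding box.
Flange: 8.4 × 0.8, A = 6.72 in², y = 0.4 in, Ī = 0.3584 in⁴.
Web: 0.3 × 4.4, A = 1.32 in², y = 3 in, Ī = 2.1296 in⁴.
Centroid: ȳ = ΣA·y / ΣA = 0.826866 in.
Transfer each piece to the centroidal x-axis using Ī + A·d² with d = y − 0.826866:
  flange: d = -0.426866 in → contributes +1.58288 in⁴
  web: d = 2.17313 in → contributes +8.36332 in⁴
Total I = 9.9462 in⁴.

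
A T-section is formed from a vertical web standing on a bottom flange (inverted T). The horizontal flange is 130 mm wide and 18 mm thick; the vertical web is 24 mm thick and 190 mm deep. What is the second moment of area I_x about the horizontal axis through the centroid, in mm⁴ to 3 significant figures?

Decompose the section into non-overlapping parts with the origin at the bottom-left of its bounding rectangle.
Flange: 130 × 18, A = 2 340 mm², y = 9 mm, Ī = 63 180 mm⁴.
Web: 24 × 190, A = 4 560 mm², y = 113 mm, Ī = 13 718 000 mm⁴.
Centroid: ȳ = ΣA·y / ΣA = 77.73 mm.
Transfer each piece to the horizontal axis through the centroid using Ī + A·d² with d = y − 77.73:
  flange: d = -68.73 mm → contributes +11 117 042 mm⁴
  web: d = 35.27 mm → contributes +19 390 377 mm⁴
Total I = 30 507 419 mm⁴.

I_x ≈ 3.05 × 10⁷ mm⁴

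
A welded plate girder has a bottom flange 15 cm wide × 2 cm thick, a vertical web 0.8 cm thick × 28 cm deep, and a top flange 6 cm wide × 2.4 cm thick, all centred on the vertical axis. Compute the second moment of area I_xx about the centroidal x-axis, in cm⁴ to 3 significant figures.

I_xx ≈ 1.08 × 10⁴ cm⁴

Treat the section as a set of non-overlapping primitives; coordinates are from the bounding-box lower-left.
Bottom plate: 15 × 2, A = 30 cm², y = 1 cm, Ī = 10 cm⁴.
Web plate: 0.8 × 28, A = 22.4 cm², y = 16 cm, Ī = 1463.5 cm⁴.
Top plate: 6 × 2.4, A = 14.4 cm², y = 31.2 cm, Ī = 6.912 cm⁴.
Centroid: ȳ = ΣA·y / ΣA = 12.54 cm.
Transfer each piece to the centroidal x-axis using Ī + A·d² with d = y − 12.54:
  bottom plate: d = -11.54 cm → contributes +4005.2 cm⁴
  web plate: d = 3.4599 cm → contributes +1731.6 cm⁴
  top plate: d = 18.66 cm → contributes +5020.9 cm⁴
Total I = 10 758 cm⁴.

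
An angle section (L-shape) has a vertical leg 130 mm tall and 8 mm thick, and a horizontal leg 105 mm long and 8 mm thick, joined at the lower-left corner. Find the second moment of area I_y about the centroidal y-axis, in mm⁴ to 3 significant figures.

Split into non-overlapping primitives; take the origin at the lower-left of the bounding box.
Vertical leg: 8 × 130, A = 1 040 mm², x = 4 mm, Ī = 5546.7 mm⁴.
Horizontal leg (remainder): 97 × 8, A = 776 mm², x = 56.5 mm, Ī = 608 449 mm⁴.
Centroid: x̄ = ΣA·x / ΣA = 26.434 mm.
Transfer each piece to the centroidal y-axis using Ī + A·d² with d = x − 26.434:
  vertical leg: d = -22.434 mm → contributes +528 959 mm⁴
  horizontal leg (remainder): d = 30.066 mm → contributes +1 309 929 mm⁴
Total I = 1 838 887 mm⁴.

I_y ≈ 1.84 × 10⁶ mm⁴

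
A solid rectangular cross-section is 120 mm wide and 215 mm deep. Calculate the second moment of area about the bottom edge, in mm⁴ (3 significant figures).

I_base ≈ 3.98 × 10⁸ mm⁴

The section: 120 × 215, A = 25 800 mm², y = 107.5 mm, Ī = 99 383 750 mm⁴.
Transfer it to a horizontal axis along the bottom face using Ī + A·d² with d = y − 0:
  the section: d = 107.5 mm → contributes +397 535 000 mm⁴
Total I = 397 535 000 mm⁴.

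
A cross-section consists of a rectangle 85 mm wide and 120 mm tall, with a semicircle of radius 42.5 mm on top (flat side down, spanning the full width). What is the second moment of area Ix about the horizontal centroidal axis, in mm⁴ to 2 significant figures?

Ix ≈ 2.6 × 10⁷ mm⁴

Treat the section as a set of non-overlapping primitives; coordinates are from the bounding-box lower-left.
Rectangular body: 85 × 120, A = 10 200 mm², y = 60 mm, Ī = 12 240 000 mm⁴.
Semicircular cap: semicircle r = 42.5, A = 2 837 mm², y = 138 mm, Ī = 358 086 mm⁴.
Centroid: ȳ = ΣA·y / ΣA = 76.98 mm.
Transfer each piece to the horizontal centroidal axis using Ī + A·d² with d = y − 76.98:
  rectangular body: d = -16.98 mm → contributes +15 181 921 mm⁴
  semicircular cap: d = 61.05 mm → contributes +10 934 378 mm⁴
Total I = 26 116 298 mm⁴.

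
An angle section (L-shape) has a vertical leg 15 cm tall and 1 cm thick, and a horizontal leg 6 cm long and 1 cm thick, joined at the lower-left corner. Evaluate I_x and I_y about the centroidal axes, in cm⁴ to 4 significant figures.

I_x ≈ 465.4 cm⁴, I_y ≈ 45.42 cm⁴

Decompose the section into non-overlapping parts with the origin at the bottom-left of its bounding rectangle.
Vertical leg: 1 × 15, A = 15 cm², y = 7.5 cm, Ī = 281.25 cm⁴.
Horizontal leg (remainder): 5 × 1, A = 5 cm², y = 0.5 cm, Ī = 0.416667 cm⁴.
Centroid: ȳ = ΣA·y / ΣA = 5.75 cm.
Transfer each piece to the centroidal x-axis using Ī + A·d² with d = y − 5.75:
  vertical leg: d = 1.75 cm → contributes +327.188 cm⁴
  horizontal leg (remainder): d = -5.25 cm → contributes +138.229 cm⁴
Total I = 465.417 cm⁴.
For the y-axis: x̄ = 1.25 cm.
Repeating about the centroidal y-axis gives I_y = 45.4167 cm⁴.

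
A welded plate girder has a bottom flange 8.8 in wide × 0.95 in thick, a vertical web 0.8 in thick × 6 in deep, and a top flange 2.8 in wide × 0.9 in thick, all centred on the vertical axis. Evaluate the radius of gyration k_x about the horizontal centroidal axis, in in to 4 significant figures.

Treat the section as a set of non-overlapping primitives; coordinates are from the bounding-box lower-left.
Bottom plate: 8.8 × 0.95, A = 8.36 in², y = 0.475 in, Ī = 0.628742 in⁴.
Web plate: 0.8 × 6, A = 4.8 in², y = 3.95 in, Ī = 14.4 in⁴.
Top plate: 2.8 × 0.9, A = 2.52 in², y = 7.4 in, Ī = 0.1701 in⁴.
Centroid: ȳ = ΣA·y / ΣA = 2.65172 in.
Transfer each piece to the horizontal centroidal axis using Ī + A·d² with d = y − 2.65172:
  bottom plate: d = -2.17672 in → contributes +40.2394 in⁴
  web plate: d = 1.29828 in → contributes +22.4905 in⁴
  top plate: d = 4.74828 in → contributes +56.9864 in⁴
Total I = 119.716 in⁴.
Radius of gyration: k = √(I/A) = √(119.716 / 15.68) = 2.76314 in.

k_x ≈ 2.763 in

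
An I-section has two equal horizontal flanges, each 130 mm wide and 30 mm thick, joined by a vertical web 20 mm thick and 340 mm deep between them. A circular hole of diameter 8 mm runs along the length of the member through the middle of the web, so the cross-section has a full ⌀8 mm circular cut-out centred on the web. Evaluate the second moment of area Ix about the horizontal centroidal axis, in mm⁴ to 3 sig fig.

Break the section into simple shapes (no overlaps), measuring from the bottom-left corner of the bounding box.
Bottom flange: 130 × 30, A = 3 900 mm², y = 15 mm, Ī = 292 500 mm⁴.
Web: 20 × 340, A = 6 800 mm², y = 200 mm, Ī = 65 506 667 mm⁴.
Top flange: 130 × 30, A = 3 900 mm², y = 385 mm, Ī = 292 500 mm⁴.
Hole (subtracted): ⌀8, A = 50.265 mm², y = 200 mm, Ī = 201.06 mm⁴.
By symmetry the centroid is at mid-height, ȳ = 200 mm.
Transfer each piece to the horizontal centroidal axis using Ī + A·d² with d = y − 200:
  bottom flange: d = -185 mm → contributes +133 770 000 mm⁴
  web: d = 0 mm → contributes +65 506 667 mm⁴
  top flange: d = 185 mm → contributes +133 770 000 mm⁴
  hole: d = 0 mm → contributes −201.06 mm⁴
Total I = 333 046 466 mm⁴.

Ix ≈ 3.33 × 10⁸ mm⁴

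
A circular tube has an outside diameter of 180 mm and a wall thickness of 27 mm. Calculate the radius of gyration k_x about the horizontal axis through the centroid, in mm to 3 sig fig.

k_x ≈ 54.9 mm

Treat the section as a set of non-overlapping primitives; coordinates are from the bounding-box lower-left.
Outer circle: ⌀180, A = 25 447 mm², y = 90 mm, Ī = 51 529 974 mm⁴.
Bore (subtracted): ⌀126, A = 12 469 mm², y = 90 mm, Ī = 12 372 347 mm⁴.
By symmetry the centroid is at mid-height, ȳ = 90 mm.
All pieces are centred on the horizontal axis through the centroid, so I = ΣĪ (holes subtracted) = 39 157 627 mm⁴.
Radius of gyration: k = √(I/A) = √(39 157 627 / 12 978) = 54.93 mm.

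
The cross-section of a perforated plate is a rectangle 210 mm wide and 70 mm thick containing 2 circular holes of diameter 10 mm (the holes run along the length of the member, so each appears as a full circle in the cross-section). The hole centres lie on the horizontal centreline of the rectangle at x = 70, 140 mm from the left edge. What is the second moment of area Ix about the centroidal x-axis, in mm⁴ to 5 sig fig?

Ix ≈ 6.0015 × 10⁶ mm⁴

Treat the section as a set of non-overlapping primitives; coordinates are from the bounding-box lower-left.
Plate: 210 × 70, A = 14 700 mm², y = 35 mm, Ī = 6 002 500 mm⁴.
Hole 1 (subtracted): ⌀10, A = 78.53982 mm², y = 35 mm, Ī = 490.8739 mm⁴.
Hole 2 (subtracted): ⌀10, A = 78.53982 mm², y = 35 mm, Ī = 490.8739 mm⁴.
By symmetry the centroid is at mid-height, ȳ = 35 mm.
All pieces are centred on the centroidal x-axis, so I = ΣĪ (holes subtracted) = 6 001 518 mm⁴.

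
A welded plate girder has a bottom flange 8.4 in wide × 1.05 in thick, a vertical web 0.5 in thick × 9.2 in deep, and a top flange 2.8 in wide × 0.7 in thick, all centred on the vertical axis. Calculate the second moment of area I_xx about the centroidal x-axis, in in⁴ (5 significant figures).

Decompose the section into non-overlapping parts with the origin at the bottom-left of its bounding rectangle.
Bottom plate: 8.4 × 1.05, A = 8.82 in², y = 0.525 in, Ī = 0.8103375 in⁴.
Web plate: 0.5 × 9.2, A = 4.6 in², y = 5.65 in, Ī = 32.44533 in⁴.
Top plate: 2.8 × 0.7, A = 1.96 in², y = 10.6 in, Ī = 0.08003333 in⁴.
Centroid: ȳ = ΣA·y / ΣA = 3.341775 in.
Transfer each piece to the centroidal x-axis using Ī + A·d² with d = y − 3.341775:
  bottom plate: d = -2.816775 in → contributes +70.79017 in⁴
  web plate: d = 2.308225 in → contributes +56.95368 in⁴
  top plate: d = 7.258225 in → contributes +103.3364 in⁴
Total I = 231.0803 in⁴.

I_xx ≈ 231.08 in⁴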